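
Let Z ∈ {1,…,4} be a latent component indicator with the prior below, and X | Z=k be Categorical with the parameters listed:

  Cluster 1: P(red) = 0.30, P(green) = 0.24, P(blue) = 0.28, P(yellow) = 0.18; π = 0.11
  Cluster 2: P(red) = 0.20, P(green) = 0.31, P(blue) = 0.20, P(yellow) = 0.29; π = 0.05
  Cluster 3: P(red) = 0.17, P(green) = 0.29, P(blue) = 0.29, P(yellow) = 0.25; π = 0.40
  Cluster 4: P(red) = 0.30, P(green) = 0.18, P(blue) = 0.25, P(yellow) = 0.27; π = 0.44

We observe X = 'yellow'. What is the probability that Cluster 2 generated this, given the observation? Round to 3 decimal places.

P(component k | x) = w_k·f_k(x) / marginal(x), where marginal(x) = Σ_j w_j·f_j(x).
Evaluate each component's likelihood at the observed value:
  p_1 = P(yellow | comp) = 0.18
  p_2 = P(yellow | comp) = 0.29
  p_3 = P(yellow | comp) = 0.25
  p_4 = P(yellow | comp) = 0.27
Prior × likelihood for each component:
  w_1·p_1 = 0.11 × 0.18 = 0.0198
  w_2·p_2 = 0.05 × 0.29 = 0.0145
  w_3·p_3 = 0.40 × 0.25 = 0.1
  w_4·p_4 = 0.44 × 0.27 = 0.1188
Evidence: 0.0198 + 0.0145 + 0.1 + 0.1188 = 0.2531
So the posterior for Cluster 2 is 0.0145 / 0.2531 ≈ 0.057.

0.057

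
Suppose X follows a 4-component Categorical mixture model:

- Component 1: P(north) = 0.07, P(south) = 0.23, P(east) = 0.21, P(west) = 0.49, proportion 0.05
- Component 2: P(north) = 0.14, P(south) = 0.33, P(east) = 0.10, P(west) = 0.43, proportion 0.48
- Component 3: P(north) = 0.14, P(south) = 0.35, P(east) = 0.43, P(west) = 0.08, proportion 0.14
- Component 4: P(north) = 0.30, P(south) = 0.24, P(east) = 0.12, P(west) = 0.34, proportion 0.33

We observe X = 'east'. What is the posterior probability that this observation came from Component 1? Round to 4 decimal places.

P(component k | x) = π_k·f_k(x) / marginal(x), where marginal(x) = Σ_j π_j·f_j(x).
Categorical probabilities:
  f_1 = 0.21
  f_2 = 0.1
  f_3 = 0.43
  f_4 = 0.12
Multiply by the mixture weights:
  π_1·f_1 = 0.05 × 0.21 = 0.0105
  π_2·f_2 = 0.48 × 0.1 = 0.048
  π_3·f_3 = 0.14 × 0.43 = 0.0602
  π_4·f_4 = 0.33 × 0.12 = 0.0396
Denominator: 0.0105 + 0.048 + 0.0602 + 0.0396 = 0.1583
So the posterior for Component 1 is 0.0105 / 0.1583 ≈ 0.0663.

0.0663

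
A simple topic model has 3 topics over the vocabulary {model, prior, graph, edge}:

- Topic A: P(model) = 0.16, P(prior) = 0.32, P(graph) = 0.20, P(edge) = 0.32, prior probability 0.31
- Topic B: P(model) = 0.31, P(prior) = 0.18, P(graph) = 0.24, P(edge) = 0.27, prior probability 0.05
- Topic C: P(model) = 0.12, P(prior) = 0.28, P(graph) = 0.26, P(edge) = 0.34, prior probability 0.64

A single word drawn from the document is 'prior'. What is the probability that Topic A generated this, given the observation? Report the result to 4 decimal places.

0.3452

P(component k | x) = w_k·f_k(x) / marginal(x), where marginal(x) = Σ_j w_j·f_j(x).
Component likelihoods at x = 'prior':
  p_A = 0.32
  p_B = 0.18
  p_C = 0.28
Prior × likelihood for each component:
  w_A·p_A = 0.31 × 0.32 = 0.0992
  w_B·p_B = 0.05 × 0.18 = 0.009
  w_C·p_C = 0.64 × 0.28 = 0.1792
Normaliser: 0.0992 + 0.009 + 0.1792 = 0.2874
P(Topic A | data) ≈ 0.3452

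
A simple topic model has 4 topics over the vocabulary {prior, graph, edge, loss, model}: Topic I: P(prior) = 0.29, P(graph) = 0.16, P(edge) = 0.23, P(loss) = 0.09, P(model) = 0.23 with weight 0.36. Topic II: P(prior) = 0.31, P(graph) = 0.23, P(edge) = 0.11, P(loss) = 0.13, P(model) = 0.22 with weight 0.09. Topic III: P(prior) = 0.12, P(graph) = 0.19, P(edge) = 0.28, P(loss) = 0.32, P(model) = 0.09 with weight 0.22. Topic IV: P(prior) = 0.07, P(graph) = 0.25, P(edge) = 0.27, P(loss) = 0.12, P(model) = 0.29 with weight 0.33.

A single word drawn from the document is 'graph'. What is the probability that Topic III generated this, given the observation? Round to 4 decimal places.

P(component k | x) = w_k·f_k(x) / marginal(x), where marginal(x) = Σ_j w_j·f_j(x).
Component likelihoods at x = 'graph':
  p_I = P(graph | comp) = 0.16
  p_II = P(graph | comp) = 0.23
  p_III = P(graph | comp) = 0.19
  p_IV = P(graph | comp) = 0.25
Prior × likelihood for each component:
  w_I·p_I = 0.36 × 0.16 = 0.0576
  w_II·p_II = 0.09 × 0.23 = 0.0207
  w_III·p_III = 0.22 × 0.19 = 0.0418
  w_IV·p_IV = 0.33 × 0.25 = 0.0825
Normaliser: 0.0576 + 0.0207 + 0.0418 + 0.0825 = 0.2026
P(Topic III | data) ≈ 0.2063

0.2063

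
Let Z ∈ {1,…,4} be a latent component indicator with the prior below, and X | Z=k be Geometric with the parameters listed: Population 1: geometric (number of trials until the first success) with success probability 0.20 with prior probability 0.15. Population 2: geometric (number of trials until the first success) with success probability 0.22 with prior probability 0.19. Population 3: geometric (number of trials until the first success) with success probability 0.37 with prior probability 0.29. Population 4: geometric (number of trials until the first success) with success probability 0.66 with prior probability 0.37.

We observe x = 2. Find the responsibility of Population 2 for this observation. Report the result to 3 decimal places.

0.157

The responsibility of component k is π_k f_k(x) divided by Σ_j π_j f_j(x).
Component likelihoods at x = 2:
  L_1 = 0.16
  L_2 = 0.1716
  L_3 = 0.2331
  L_4 = 0.2244
Prior × likelihood for each component:
  π_1·L_1 = 0.15 × 0.16 = 0.024
  π_2·L_2 = 0.19 × 0.1716 = 0.032604
  π_3·L_3 = 0.29 × 0.2331 = 0.067599
  π_4·L_4 = 0.37 × 0.2244 = 0.083028
Normaliser: 0.024 + 0.032604 + 0.067599 + 0.083028 = 0.207231
P(Population 2 | 2) = 0.032604 / 0.207231 ≈ 0.157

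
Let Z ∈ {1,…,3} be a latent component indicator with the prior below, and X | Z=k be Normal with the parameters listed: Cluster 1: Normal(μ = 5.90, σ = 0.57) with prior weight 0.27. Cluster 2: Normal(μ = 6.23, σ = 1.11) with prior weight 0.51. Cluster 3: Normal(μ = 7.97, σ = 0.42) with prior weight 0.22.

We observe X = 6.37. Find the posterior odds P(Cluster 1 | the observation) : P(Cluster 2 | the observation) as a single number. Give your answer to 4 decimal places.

0.7397

Only the two components matter; the odds are (P(Z=i) f_i(x)) / (P(Z=j) f_j(x)).
Normal densities:
  L_1 = 0.498192
  L_2 = 0.35656
  L_3 = 0.000670375
Posterior odds = (P(Z=1)·L_1) / (P(Z=2)·L_2) = (0.27·0.498192) / (0.51·0.35656) = 0.134512 / 0.181846 ≈ 0.7397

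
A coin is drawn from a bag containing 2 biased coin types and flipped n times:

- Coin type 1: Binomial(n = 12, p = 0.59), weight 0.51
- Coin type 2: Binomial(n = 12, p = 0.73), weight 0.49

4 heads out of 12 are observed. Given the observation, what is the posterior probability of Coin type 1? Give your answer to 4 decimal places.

By Bayes' theorem, P(k | x) = π_k f_k(x) / Σ_j π_j f_j(x).
Evaluate each component's likelihood at the observed value:
  f_1 = 0.0478943
  f_2 = 0.00397015
Prior × likelihood for each component:
  π_1·f_1 = 0.51 × 0.0478943 = 0.0244261
  π_2·f_2 = 0.49 × 0.00397015 = 0.00194537
Normaliser: 0.0244261 + 0.00194537 = 0.0263715
Responsibility of Coin type 1: 0.0244261 / 0.0263715 ≈ 0.9262

0.9262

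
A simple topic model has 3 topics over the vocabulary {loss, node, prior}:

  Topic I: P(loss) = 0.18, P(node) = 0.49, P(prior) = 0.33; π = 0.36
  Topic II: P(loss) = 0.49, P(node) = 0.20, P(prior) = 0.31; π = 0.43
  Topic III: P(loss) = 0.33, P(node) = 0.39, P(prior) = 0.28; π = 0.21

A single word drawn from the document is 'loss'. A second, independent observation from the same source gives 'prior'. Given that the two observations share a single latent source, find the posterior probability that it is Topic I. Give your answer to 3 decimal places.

0.202

Posterior ∝ prior × likelihood, so P(k | x) ∝ π_k f_k(x); normalise over all components.
Since both observations come from the same component, the likelihood for component k is f_k(x₁)·f_k(x₂).
  L_I = [P(loss | comp) = 0.18] × [0.33] = 0.0594
  L_II = [P(loss | comp) = 0.49] × [0.31] = 0.1519
  L_III = [P(loss | comp) = 0.33] × [0.28] = 0.0924
Prior × likelihood for each component:
  π_I·L_I = 0.36 × 0.0594 = 0.021384
  π_II·L_II = 0.43 × 0.1519 = 0.065317
  π_III·L_III = 0.21 × 0.0924 = 0.019404
Evidence: 0.021384 + 0.065317 + 0.019404 = 0.106105
Responsibility of Topic I: 0.021384 / 0.106105 ≈ 0.202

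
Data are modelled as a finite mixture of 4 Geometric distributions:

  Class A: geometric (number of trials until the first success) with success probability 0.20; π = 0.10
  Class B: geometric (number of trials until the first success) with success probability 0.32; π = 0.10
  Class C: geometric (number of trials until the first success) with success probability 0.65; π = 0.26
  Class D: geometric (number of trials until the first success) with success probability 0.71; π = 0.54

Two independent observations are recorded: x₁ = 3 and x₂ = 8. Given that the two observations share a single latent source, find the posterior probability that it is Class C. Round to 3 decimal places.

0.010

P(component k | x) = P(Z=k)·f_k(x) / marginal(x), where marginal(x) = Σ_j P(Z=j)·f_j(x).
Since both observations come from the same component, the likelihood for component k is f_k(x₁)·f_k(x₂).
  f_A = [0.128] × [0.041943] = 0.00536871
  f_B = [0.147968] × [0.0215136] = 0.00318332
  f_C = [0.079625] × [0.000418205] = 3.32996e-05
  f_D = [0.059711] × [0.000122474] = 7.31305e-06
Weight by the priors:
  P(Z=A)·f_A = 0.10 × 0.00536871 = 0.000536871
  P(Z=B)·f_B = 0.10 × 0.00318332 = 0.000318332
  P(Z=C)·f_C = 0.26 × 3.32996e-05 = 8.6579e-06
  P(Z=D)·f_D = 0.54 × 7.31305e-06 = 3.94905e-06
Normaliser: 0.000536871 + 0.000318332 + 8.6579e-06 + 3.94905e-06 = 0.00086781
P(Class C | data) = 8.6579e-06 / 0.00086781 ≈ 0.010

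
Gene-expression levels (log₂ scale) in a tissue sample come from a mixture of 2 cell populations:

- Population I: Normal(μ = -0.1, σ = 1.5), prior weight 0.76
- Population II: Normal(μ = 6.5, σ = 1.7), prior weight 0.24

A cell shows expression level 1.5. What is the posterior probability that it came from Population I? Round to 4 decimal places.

0.9935

By Bayes' theorem, P(k | x) = π_k f_k(x) / Σ_j π_j f_j(x).
Evaluate each component's likelihood at the observed value:
  f_I = (1/(1.5·√(2π)))·exp(−(1.5−-0.1)²/(2·1.5²)) = 0.265962·exp(-0.56889) = 0.150575
  f_II = (1/(1.7·√(2π)))·exp(−(1.5−6.5)²/(2·1.7²)) = 0.234672·exp(-4.32526) = 0.00310474
Weight by the priors:
  π_I·f_I = 0.76 × 0.150575 = 0.114437
  π_II·f_II = 0.24 × 0.00310474 = 0.000745137
Denominator: 0.114437 + 0.000745137 = 0.115182
So the posterior for Population I is 0.114437 / 0.115182 ≈ 0.9935.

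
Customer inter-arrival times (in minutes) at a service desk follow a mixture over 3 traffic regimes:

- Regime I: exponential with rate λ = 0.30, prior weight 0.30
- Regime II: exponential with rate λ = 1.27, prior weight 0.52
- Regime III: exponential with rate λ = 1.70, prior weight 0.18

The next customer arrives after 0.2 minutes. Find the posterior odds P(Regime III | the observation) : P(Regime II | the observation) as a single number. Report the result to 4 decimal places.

0.4252

The posterior odds equal the prior odds times the likelihood ratio: (w_i/w_j)·(f_i(x)/f_j(x)).
Component likelihoods at x = 0.2 minutes:
  p_I = 0.30·e^(−0.30·0.2) = 0.30·e^(−0.0600) = 0.282529
  p_II = 1.27·e^(−1.27·0.2) = 1.27·e^(−0.2540) = 0.985129
  p_III = 1.70·e^(−1.70·0.2) = 1.70·e^(−0.3400) = 1.21001
Posterior odds = (w_III·p_III) / (w_II·p_II) = (0.18·1.21001) / (0.52·0.985129) = 0.217802 / 0.512267 ≈ 0.4252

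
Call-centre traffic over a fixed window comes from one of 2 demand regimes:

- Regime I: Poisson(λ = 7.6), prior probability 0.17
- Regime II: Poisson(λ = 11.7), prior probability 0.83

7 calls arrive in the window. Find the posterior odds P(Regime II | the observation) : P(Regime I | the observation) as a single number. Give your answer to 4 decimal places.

1.6582

Posterior odds = (w_i f_i(x)) / (w_j f_j(x)); the normalising sum cancels.
Poisson probabilities:
  L_I = e^(−7.6)·7.6^7/7! = 0.145421
  L_II = e^(−11.7)·11.7^7/7! = 0.0493884
0.0409924 / 0.0247215 ≈ 1.6582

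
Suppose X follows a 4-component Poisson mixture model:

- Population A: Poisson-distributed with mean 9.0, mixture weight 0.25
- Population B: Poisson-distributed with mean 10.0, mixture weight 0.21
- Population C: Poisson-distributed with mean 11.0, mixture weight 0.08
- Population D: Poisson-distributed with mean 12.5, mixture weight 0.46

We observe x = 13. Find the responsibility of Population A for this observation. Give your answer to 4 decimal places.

Apply Bayes' rule: the posterior for each component is proportional to its prior times its likelihood at x.
Evaluate each component's likelihood at the observed value:
  L_A = e^(−9.0)·9.0^13/13! = 0.0503758
  L_B = e^(−10.0)·10.0^13/13! = 0.0729079
  L_C = e^(−11.0)·11.0^13/13! = 0.0925945
  L_D = e^(−12.5)·12.5^13/13! = 0.10886
Prior × likelihood for each component:
  w_A·L_A = 0.25 × 0.0503758 = 0.012594
  w_B·L_B = 0.21 × 0.0729079 = 0.0153107
  w_C·L_C = 0.08 × 0.0925945 = 0.00740756
  w_D·L_D = 0.46 × 0.10886 = 0.0500757
Normaliser: 0.012594 + 0.0153107 + 0.00740756 + 0.0500757 = 0.0853878
So the posterior for Population A is 0.012594 / 0.0853878 ≈ 0.1475.

0.1475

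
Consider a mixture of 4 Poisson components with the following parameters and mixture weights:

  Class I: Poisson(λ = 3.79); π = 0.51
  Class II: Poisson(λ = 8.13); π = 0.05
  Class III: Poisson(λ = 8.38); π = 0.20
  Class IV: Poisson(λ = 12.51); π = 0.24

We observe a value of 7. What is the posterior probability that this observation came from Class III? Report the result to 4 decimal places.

P(component k | x) = w_k·f_k(x) / marginal(x), where marginal(x) = Σ_j w_j·f_j(x).
Poisson probabilities:
  f_I = 0.0503579
  f_II = 0.137211
  f_III = 0.132096
  f_IV = 0.0351032
Weight by the priors:
  w_I·f_I = 0.51 × 0.0503579 = 0.0256825
  w_II·f_II = 0.05 × 0.137211 = 0.00686055
  w_III·f_III = 0.20 × 0.132096 = 0.0264192
  w_IV·f_IV = 0.24 × 0.0351032 = 0.00842477
Marginal: 0.0256825 + 0.00686055 + 0.0264192 + 0.00842477 = 0.0673871
P(Class III | x) = 0.0264192 / 0.0673871 ≈ 0.3921

0.3921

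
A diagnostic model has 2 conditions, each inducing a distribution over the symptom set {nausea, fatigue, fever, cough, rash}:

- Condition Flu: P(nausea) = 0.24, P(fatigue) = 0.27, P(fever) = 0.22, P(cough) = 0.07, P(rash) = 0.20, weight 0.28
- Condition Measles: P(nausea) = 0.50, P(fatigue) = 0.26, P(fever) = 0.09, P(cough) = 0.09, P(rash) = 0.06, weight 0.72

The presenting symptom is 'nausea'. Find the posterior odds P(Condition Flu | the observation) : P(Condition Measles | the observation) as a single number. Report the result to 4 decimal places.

0.1867

The posterior odds equal the prior odds times the likelihood ratio: (w_i/w_j)·(f_i(x)/f_j(x)).
Categorical probabilities:
  f_Flu = P(nausea | comp) = 0.24
  f_Measles = P(nausea | comp) = 0.50
Odds = (0.28/0.72) × (0.24/0.5) = 0.388889 × 0.48 ≈ 0.1867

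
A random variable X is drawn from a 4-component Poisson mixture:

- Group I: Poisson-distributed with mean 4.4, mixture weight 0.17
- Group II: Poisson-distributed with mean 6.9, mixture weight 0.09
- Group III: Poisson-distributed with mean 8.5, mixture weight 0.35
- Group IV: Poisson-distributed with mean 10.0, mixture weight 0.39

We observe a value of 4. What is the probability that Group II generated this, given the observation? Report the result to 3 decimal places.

0.134

Posterior ∝ prior × likelihood, so P(k | x) ∝ π_k f_k(x); normalise over all components.
Poisson probabilities:
  f_I = e^(−4.4)·4.4^4/4! = 0.191736
  f_II = e^(−6.9)·6.9^4/4! = 0.0951816
  f_III = e^(−8.5)·8.5^4/4! = 0.0442549
  f_IV = e^(−10.0)·10.0^4/4! = 0.0189166
Weight by the priors:
  π_I·f_I = 0.17 × 0.191736 = 0.0325951
  π_II·f_II = 0.09 × 0.0951816 = 0.00856635
  π_III·f_III = 0.35 × 0.0442549 = 0.0154892
  π_IV·f_IV = 0.39 × 0.0189166 = 0.00737749
Denominator: 0.0325951 + 0.00856635 + 0.0154892 + 0.00737749 = 0.0640282
P(Group II | x) ≈ 0.134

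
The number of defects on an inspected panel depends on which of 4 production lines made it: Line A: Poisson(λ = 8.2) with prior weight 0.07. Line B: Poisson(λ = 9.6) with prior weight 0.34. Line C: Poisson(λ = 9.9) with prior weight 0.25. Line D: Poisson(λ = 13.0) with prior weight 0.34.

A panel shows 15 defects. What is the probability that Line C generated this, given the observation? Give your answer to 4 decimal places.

The responsibility of component k is P(Z=k) f_k(x) divided by Σ_j P(Z=j) f_j(x).
Evaluate each component's likelihood at the observed value:
  L_A = e^(−8.2)·8.2^15/15! = 0.0107027
  L_B = e^(−9.6)·9.6^15/15! = 0.0280764
  L_C = e^(−9.9)·9.9^15/15! = 0.0329999
  L_D = e^(−13.0)·13.0^15/15! = 0.0884754
Prior × likelihood for each component:
  P(Z=A)·L_A = 0.07 × 0.0107027 = 0.000749189
  P(Z=B)·L_B = 0.34 × 0.0280764 = 0.00954599
  P(Z=C)·L_C = 0.25 × 0.0329999 = 0.00824998
  P(Z=D)·L_D = 0.34 × 0.0884754 = 0.0300816
Normaliser: 0.000749189 + 0.00954599 + 0.00824998 + 0.0300816 = 0.0486268
So the posterior for Line C is 0.00824998 / 0.0486268 ≈ 0.1697.

0.1697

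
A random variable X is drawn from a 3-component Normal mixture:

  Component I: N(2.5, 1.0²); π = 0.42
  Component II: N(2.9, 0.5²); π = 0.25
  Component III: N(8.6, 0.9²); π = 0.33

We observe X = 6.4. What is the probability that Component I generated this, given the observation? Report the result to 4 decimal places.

0.0112

Posterior ∝ prior × likelihood, so P(k | x) ∝ π_k f_k(x); normalise over all components.
Normal densities:
  p_I = (1/(1.0·√(2π)))·exp(−(6.4−2.5)²/(2·1.0²)) = 0.398942·exp(-7.60500) = 0.000198655
  p_II = (1/(0.5·√(2π)))·exp(−(6.4−2.9)²/(2·0.5²)) = 0.797885·exp(-24.50000) = 1.82694e-11
  p_III = (1/(0.9·√(2π)))·exp(−(6.4−8.6)²/(2·0.9²)) = 0.443269·exp(-2.98765) = 0.0223432
Weight by the priors:
  π_I·p_I = 0.42 × 0.000198655 = 8.34353e-05
  π_II·p_II = 0.25 × 1.82694e-11 = 4.56736e-12
  π_III·p_III = 0.33 × 0.0223432 = 0.00737326
Normaliser: 8.34353e-05 + 4.56736e-12 + 0.00737326 = 0.0074567
P(Component I | data) ≈ 0.0112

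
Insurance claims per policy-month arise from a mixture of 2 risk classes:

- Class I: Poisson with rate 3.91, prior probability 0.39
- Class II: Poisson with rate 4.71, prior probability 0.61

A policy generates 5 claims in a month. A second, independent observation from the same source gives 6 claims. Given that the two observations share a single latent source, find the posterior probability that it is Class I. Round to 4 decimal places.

Apply Bayes' rule: the posterior for each component is proportional to its prior times its likelihood at x.
Since both observations come from the same component, the likelihood for component k is f_k(x₁)·f_k(x₂).
  f_I = [0.15262] × [0.0994573] = 0.0151792
  f_II = [0.173939] × [0.136542] = 0.0237499
Prior × likelihood for each component:
  π_I·f_I = 0.39 × 0.0151792 = 0.00591987
  π_II·f_II = 0.61 × 0.0237499 = 0.0144875
Marginal: 0.00591987 + 0.0144875 = 0.0204073
P(Class I | x) = 0.00591987 / 0.0204073 ≈ 0.2901

0.2901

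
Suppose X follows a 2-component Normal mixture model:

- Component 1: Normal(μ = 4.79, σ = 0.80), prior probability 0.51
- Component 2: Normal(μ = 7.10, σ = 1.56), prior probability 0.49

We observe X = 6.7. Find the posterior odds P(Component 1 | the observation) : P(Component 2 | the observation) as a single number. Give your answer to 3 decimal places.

Posterior odds = (w_i f_i(x)) / (w_j f_j(x)); the normalising sum cancels.
Evaluate each component's likelihood at the observed value:
  f_1 = (1/(0.80·√(2π)))·exp(−(6.7−4.79)²/(2·0.80²)) = 0.498678·exp(-2.85008) = 0.0288434
  f_2 = (1/(1.56·√(2π)))·exp(−(6.7−7.10)²/(2·1.56²)) = 0.255732·exp(-0.03287) = 0.247462
Odds = (0.51/0.49) × (0.0288434/0.247462) = 1.04082 × 0.116557 ≈ 0.121

0.121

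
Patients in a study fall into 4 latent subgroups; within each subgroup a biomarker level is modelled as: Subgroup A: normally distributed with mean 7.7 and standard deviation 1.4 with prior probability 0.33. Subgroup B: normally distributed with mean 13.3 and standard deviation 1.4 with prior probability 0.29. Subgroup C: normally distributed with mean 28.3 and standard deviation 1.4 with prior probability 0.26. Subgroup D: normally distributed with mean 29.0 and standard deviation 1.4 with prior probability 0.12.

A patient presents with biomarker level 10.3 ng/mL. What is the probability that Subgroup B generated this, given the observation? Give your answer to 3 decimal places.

0.332

Posterior ∝ prior × likelihood, so P(k | x) ∝ w_k f_k(x); normalise over all components.
Evaluate each component's likelihood at the observed value:
  f_A = 0.0507979
  f_B = 0.0286865
  f_C = 3.62254e-37
  f_D = 5.16219e-40
Weight by the priors:
  w_A·f_A = 0.33 × 0.0507979 = 0.0167633
  w_B·f_B = 0.29 × 0.0286865 = 0.00831908
  w_C·f_C = 0.26 × 3.62254e-37 = 9.41861e-38
  w_D·f_D = 0.12 × 5.16219e-40 = 6.19462e-41
Normaliser: 0.0167633 + 0.00831908 + 9.41861e-38 + 6.19462e-41 = 0.0250824
P(Subgroup B | data) ≈ 0.332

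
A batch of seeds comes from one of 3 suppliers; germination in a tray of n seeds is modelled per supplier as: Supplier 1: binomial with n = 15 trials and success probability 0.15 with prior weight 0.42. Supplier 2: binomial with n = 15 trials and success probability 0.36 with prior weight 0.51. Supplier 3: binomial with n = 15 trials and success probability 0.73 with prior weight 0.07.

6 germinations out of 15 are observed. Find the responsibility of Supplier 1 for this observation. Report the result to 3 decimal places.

The responsibility of component k is w_k f_k(x) divided by Σ_j w_j f_j(x).
Evaluate each component's likelihood at the observed value:
  f_1 = 0.0132045
  f_2 = 0.196263
  f_3 = 0.00577584
Multiply by the mixture weights:
  w_1·f_1 = 0.42 × 0.0132045 = 0.00554589
  w_2·f_2 = 0.51 × 0.196263 = 0.100094
  w_3·f_3 = 0.07 × 0.00577584 = 0.000404309
Sum: 0.00554589 + 0.100094 + 0.000404309 = 0.106044
So the posterior for Supplier 1 is 0.00554589 / 0.106044 ≈ 0.052.

0.052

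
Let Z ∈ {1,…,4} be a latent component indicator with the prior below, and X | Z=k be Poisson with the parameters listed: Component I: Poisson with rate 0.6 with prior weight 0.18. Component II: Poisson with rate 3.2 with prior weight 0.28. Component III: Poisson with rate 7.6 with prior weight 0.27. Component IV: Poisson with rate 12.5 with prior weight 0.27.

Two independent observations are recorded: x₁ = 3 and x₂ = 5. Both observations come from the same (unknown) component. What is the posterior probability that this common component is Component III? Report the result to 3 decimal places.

0.128

Posterior ∝ prior × likelihood, so P(k | x) ∝ π_k f_k(x); normalise over all components.
Since both observations come from the same component, the likelihood for component k is f_k(x₁)·f_k(x₂).
  f_I = [e^(−0.6)·0.6^3/3! = 0.0197572] × [0.00035563] = 7.02626e-06
  f_II = [e^(−3.2)·3.2^3/3! = 0.222616] × [0.113979] = 0.0253736
  f_III = [e^(−7.6)·7.6^3/3! = 0.0366144] × [0.105742] = 0.00387169
  f_IV = [e^(−12.5)·12.5^3/3! = 0.0012131] × [0.00947737] = 1.1497e-05
Multiply by the mixture weights:
  π_I·f_I = 0.18 × 7.02626e-06 = 1.26473e-06
  π_II·f_II = 0.28 × 0.0253736 = 0.00710462
  π_III·f_III = 0.27 × 0.00387169 = 0.00104536
  π_IV·f_IV = 0.27 × 1.1497e-05 = 3.1042e-06
Marginal: 1.26473e-06 + 0.00710462 + 0.00104536 + 3.1042e-06 = 0.00815434
So the posterior for Component III is 0.00104536 / 0.00815434 ≈ 0.128.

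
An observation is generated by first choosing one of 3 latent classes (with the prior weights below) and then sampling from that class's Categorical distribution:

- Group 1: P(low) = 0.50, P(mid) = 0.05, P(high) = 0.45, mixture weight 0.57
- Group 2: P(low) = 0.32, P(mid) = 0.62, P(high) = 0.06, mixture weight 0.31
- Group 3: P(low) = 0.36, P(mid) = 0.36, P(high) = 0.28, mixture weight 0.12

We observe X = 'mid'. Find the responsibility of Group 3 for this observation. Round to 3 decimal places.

Posterior ∝ prior × likelihood, so P(k | x) ∝ w_k f_k(x); normalise over all components.
Evaluate each component's likelihood at the observed value:
  f_1 = P(mid | comp) = 0.05
  f_2 = P(mid | comp) = 0.62
  f_3 = P(mid | comp) = 0.36
Multiply by the mixture weights:
  w_1·f_1 = 0.57 × 0.05 = 0.0285
  w_2·f_2 = 0.31 × 0.62 = 0.1922
  w_3·f_3 = 0.12 × 0.36 = 0.0432
Normaliser: 0.0285 + 0.1922 + 0.0432 = 0.2639
P(Group 3 | data) ≈ 0.164

0.164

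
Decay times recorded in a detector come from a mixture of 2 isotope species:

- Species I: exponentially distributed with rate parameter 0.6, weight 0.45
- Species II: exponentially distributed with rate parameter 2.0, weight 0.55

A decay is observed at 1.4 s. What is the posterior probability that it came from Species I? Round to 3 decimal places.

Apply Bayes' rule: the posterior for each component is proportional to its prior times its likelihood at x.
Exponential densities:
  L_I = 0.6·e^(−0.6·1.4) = 0.6·e^(−0.8400) = 0.259026
  L_II = 2.0·e^(−2.0·1.4) = 2.0·e^(−2.8000) = 0.12162
Weight by the priors:
  π_I·L_I = 0.45 × 0.259026 = 0.116562
  π_II·L_II = 0.55 × 0.12162 = 0.0668911
Marginal: 0.116562 + 0.0668911 = 0.183453
P(Species I | x) ≈ 0.635

0.635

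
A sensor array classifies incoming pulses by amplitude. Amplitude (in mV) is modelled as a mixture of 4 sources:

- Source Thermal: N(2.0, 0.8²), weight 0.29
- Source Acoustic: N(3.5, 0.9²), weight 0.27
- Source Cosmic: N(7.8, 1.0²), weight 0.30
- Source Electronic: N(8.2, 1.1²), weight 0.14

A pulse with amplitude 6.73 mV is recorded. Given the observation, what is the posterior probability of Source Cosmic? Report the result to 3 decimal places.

0.763

P(component k | x) = π_k·f_k(x) / marginal(x), where marginal(x) = Σ_j π_j·f_j(x).
Evaluate each component's likelihood at the observed value:
  p_Thermal = (1/(0.8·√(2π)))·exp(−(6.73−2.0)²/(2·0.8²)) = 0.498678·exp(-17.47883) = 1.27897e-08
  p_Acoustic = (1/(0.9·√(2π)))·exp(−(6.73−3.5)²/(2·0.9²)) = 0.443269·exp(-6.44006) = 0.000707594
  p_Cosmic = (1/(1.0·√(2π)))·exp(−(6.73−7.8)²/(2·1.0²)) = 0.398942·exp(-0.57245) = 0.22506
  p_Electronic = (1/(1.1·√(2π)))·exp(−(6.73−8.2)²/(2·1.1²)) = 0.362675·exp(-0.89293) = 0.148498
Unnormalised posteriors:
  π_Thermal·p_Thermal = 0.29 × 1.27897e-08 = 3.70902e-09
  π_Acoustic·p_Acoustic = 0.27 × 0.000707594 = 0.00019105
  π_Cosmic·p_Cosmic = 0.30 × 0.22506 = 0.067518
  π_Electronic·p_Electronic = 0.14 × 0.148498 = 0.0207897
Sum: 3.70902e-09 + 0.00019105 + 0.067518 + 0.0207897 = 0.0884988
Responsibility of Source Cosmic: 0.067518 / 0.0884988 ≈ 0.763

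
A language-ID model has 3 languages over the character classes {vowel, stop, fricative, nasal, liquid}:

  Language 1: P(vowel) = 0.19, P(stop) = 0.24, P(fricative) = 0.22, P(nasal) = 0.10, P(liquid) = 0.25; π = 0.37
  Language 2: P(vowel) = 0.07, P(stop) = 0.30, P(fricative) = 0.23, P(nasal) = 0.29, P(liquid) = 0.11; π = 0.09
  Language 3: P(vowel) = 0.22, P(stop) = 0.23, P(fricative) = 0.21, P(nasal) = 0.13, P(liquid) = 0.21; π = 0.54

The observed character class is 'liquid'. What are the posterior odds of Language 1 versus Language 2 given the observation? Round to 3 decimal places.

9.343

Since P(k|x) ∝ π_k f_k(x), the posterior odds are π_i f_i(x) / (π_j f_j(x)).
Component likelihoods at x = 'liquid':
  p_1 = P(liquid | comp) = 0.25
  p_2 = P(liquid | comp) = 0.11
  p_3 = P(liquid | comp) = 0.21
0.0925 / 0.0099 ≈ 9.343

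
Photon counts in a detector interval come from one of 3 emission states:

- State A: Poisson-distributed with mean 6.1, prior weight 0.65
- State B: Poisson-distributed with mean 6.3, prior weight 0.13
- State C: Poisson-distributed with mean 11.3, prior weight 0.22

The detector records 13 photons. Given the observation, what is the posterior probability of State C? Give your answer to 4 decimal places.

P(component k | x) = π_k·f_k(x) / marginal(x), where marginal(x) = Σ_j π_j·f_j(x).
Evaluate each component's likelihood at the observed value:
  p_A = 0.00583192
  p_B = 0.00726259
  p_C = 0.0973222
Unnormalised posteriors:
  π_A·p_A = 0.65 × 0.00583192 = 0.00379074
  π_B·p_B = 0.13 × 0.00726259 = 0.000944137
  π_C·p_C = 0.22 × 0.0973222 = 0.0214109
Denominator: 0.00379074 + 0.000944137 + 0.0214109 = 0.0261458
P(State C | the observation) ≈ 0.8189

0.8189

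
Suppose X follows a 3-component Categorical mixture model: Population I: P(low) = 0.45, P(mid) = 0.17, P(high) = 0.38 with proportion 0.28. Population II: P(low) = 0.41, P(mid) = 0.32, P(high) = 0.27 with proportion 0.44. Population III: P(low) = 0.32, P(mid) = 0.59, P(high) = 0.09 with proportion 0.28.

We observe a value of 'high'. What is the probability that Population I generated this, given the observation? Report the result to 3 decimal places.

0.425

Posterior ∝ prior × likelihood, so P(k | x) ∝ π_k f_k(x); normalise over all components.
Evaluate each component's likelihood at the observed value:
  p_I = P(high | comp) = 0.38
  p_II = P(high | comp) = 0.27
  p_III = P(high | comp) = 0.09
Multiply by the mixture weights:
  π_I·p_I = 0.28 × 0.38 = 0.1064
  π_II·p_II = 0.44 × 0.27 = 0.1188
  π_III·p_III = 0.28 × 0.09 = 0.0252
Marginal: 0.1064 + 0.1188 + 0.0252 = 0.2504
P(Population I | 'high') ≈ 0.425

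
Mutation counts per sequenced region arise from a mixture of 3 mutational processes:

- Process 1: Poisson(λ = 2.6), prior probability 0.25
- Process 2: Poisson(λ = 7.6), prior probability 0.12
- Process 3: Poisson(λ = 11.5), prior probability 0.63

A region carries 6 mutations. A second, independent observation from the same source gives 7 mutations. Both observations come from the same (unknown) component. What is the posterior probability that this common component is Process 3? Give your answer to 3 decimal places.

The responsibility of component k is w_k f_k(x) divided by Σ_j w_j f_j(x).
Since both observations come from the same component, the likelihood for component k is f_k(x₁)·f_k(x₂).
  f_1 = [e^(−2.6)·2.6^6/6! = 0.0318671] × [0.0118363] = 0.000377189
  f_2 = [e^(−7.6)·7.6^6/6! = 0.13394] × [0.145421] = 0.0194777
  f_3 = [e^(−11.5)·11.5^6/6! = 0.0325438] × [0.0534648] = 0.00173995
Weight by the priors:
  w_1·f_1 = 0.25 × 0.000377189 = 9.42973e-05
  w_2·f_2 = 0.12 × 0.0194777 = 0.00233732
  w_3·f_3 = 0.63 × 0.00173995 = 0.00109617
Sum: 9.42973e-05 + 0.00233732 + 0.00109617 = 0.00352779
So the posterior for Process 3 is 0.00109617 / 0.00352779 ≈ 0.311.

0.311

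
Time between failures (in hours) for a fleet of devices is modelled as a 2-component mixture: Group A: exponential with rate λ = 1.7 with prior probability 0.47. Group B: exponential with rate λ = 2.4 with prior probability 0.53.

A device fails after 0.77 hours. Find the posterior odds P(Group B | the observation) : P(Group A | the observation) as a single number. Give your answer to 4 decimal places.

0.9287

Only the two components matter; the odds are (w_i f_i(x)) / (w_j f_j(x)).
Evaluate each component's likelihood at the observed value:
  L_A = 1.7·e^(−1.7·0.77) = 1.7·e^(−1.3090) = 0.459153
  L_B = 2.4·e^(−2.4·0.77) = 2.4·e^(−1.8480) = 0.378125
Odds = (0.53/0.47) × (0.378125/0.459153) = 1.12766 × 0.823527 ≈ 0.9287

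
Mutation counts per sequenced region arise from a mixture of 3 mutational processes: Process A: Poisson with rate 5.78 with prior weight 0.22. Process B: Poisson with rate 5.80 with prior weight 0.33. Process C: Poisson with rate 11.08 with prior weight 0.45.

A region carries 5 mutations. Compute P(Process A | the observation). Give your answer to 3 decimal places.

Apply Bayes' rule: the posterior for each component is proportional to its prior times its likelihood at x.
Evaluate each component's likelihood at the observed value:
  L_A = 0.166049
  L_B = 0.165596
  L_C = 0.0214553
Weight by the priors:
  P(Z=A)·L_A = 0.22 × 0.166049 = 0.0365307
  P(Z=B)·L_B = 0.33 × 0.165596 = 0.0546468
  P(Z=C)·L_C = 0.45 × 0.0214553 = 0.00965489
Denominator: 0.0365307 + 0.0546468 + 0.00965489 = 0.100832
Responsibility of Process A: 0.0365307 / 0.100832 ≈ 0.362

0.362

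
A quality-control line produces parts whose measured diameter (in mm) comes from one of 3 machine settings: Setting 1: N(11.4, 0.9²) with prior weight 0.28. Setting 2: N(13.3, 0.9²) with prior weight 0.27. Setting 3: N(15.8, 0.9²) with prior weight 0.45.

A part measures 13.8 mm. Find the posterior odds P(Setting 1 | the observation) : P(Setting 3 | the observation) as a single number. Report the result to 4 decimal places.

0.2100

Only the two components matter; the odds are (P(Z=i) f_i(x)) / (P(Z=j) f_j(x)).
Normal densities:
  p_1 = (1/(0.9·√(2π)))·exp(−(13.8−11.4)²/(2·0.9²)) = 0.443269·exp(-3.55556) = 0.0126622
  p_2 = (1/(0.9·√(2π)))·exp(−(13.8−13.3)²/(2·0.9²)) = 0.443269·exp(-0.15432) = 0.37988
  p_3 = (1/(0.9·√(2π)))·exp(−(13.8−15.8)²/(2·0.9²)) = 0.443269·exp(-2.46914) = 0.0375263
Posterior odds = (P(Z=1)·p_1) / (P(Z=3)·p_3) = (0.28·0.0126622) / (0.45·0.0375263) = 0.00354542 / 0.0168868 ≈ 0.2100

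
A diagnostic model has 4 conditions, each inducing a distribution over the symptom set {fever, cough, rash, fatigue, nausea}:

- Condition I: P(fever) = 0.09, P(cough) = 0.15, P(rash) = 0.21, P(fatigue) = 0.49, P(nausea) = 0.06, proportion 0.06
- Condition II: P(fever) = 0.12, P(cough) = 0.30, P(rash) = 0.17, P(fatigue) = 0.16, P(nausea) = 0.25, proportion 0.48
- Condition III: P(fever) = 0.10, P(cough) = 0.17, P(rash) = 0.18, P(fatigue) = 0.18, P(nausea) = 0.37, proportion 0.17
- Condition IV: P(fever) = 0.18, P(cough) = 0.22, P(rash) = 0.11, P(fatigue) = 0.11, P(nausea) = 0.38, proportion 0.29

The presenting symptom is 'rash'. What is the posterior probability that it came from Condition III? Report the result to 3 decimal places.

0.195

By Bayes' theorem, P(k | x) = w_k f_k(x) / Σ_j w_j f_j(x).
Evaluate each component's likelihood at the observed value:
  p_I = P(rash | comp) = 0.21
  p_II = P(rash | comp) = 0.17
  p_III = P(rash | comp) = 0.18
  p_IV = P(rash | comp) = 0.11
Multiply by the mixture weights:
  w_I·p_I = 0.06 × 0.21 = 0.0126
  w_II·p_II = 0.48 × 0.17 = 0.0816
  w_III·p_III = 0.17 × 0.18 = 0.0306
  w_IV·p_IV = 0.29 × 0.11 = 0.0319
Marginal: 0.0126 + 0.0816 + 0.0306 + 0.0319 = 0.1567
P(Condition III | data) ≈ 0.195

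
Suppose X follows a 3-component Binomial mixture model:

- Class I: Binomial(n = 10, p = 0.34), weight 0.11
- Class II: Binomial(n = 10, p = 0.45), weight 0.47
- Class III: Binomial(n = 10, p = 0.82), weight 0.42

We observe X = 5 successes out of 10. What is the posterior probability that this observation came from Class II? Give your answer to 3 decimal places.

P(component k | x) = π_k·f_k(x) / marginal(x), where marginal(x) = Σ_j π_j·f_j(x).
Evaluate each component's likelihood at the observed value:
  p_I = 0.143389
  p_II = 0.234033
  p_III = 0.0176536
Prior × likelihood for each component:
  π_I·p_I = 0.11 × 0.143389 = 0.0157728
  π_II·p_II = 0.47 × 0.234033 = 0.109995
  π_III·p_III = 0.42 × 0.0176536 = 0.0074145
Denominator: 0.0157728 + 0.109995 + 0.0074145 = 0.133183
P(Class II | x) ≈ 0.826

0.826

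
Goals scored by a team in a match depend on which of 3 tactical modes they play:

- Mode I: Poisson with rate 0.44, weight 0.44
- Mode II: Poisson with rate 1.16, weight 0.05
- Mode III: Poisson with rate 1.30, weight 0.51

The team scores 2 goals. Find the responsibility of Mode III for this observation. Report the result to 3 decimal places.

0.756

The responsibility of component k is w_k f_k(x) divided by Σ_j w_j f_j(x).
Evaluate each component's likelihood at the observed value:
  f_I = e^(−0.44)·0.44^2/2! = 0.0623427
  f_II = e^(−1.16)·1.16^2/2! = 0.210914
  f_III = e^(−1.30)·1.30^2/2! = 0.230289
Prior × likelihood for each component:
  w_I·f_I = 0.44 × 0.0623427 = 0.0274308
  w_II·f_II = 0.05 × 0.210914 = 0.0105457
  w_III·f_III = 0.51 × 0.230289 = 0.117448
Evidence: 0.0274308 + 0.0105457 + 0.117448 = 0.155424
P(Mode III | 2 goals) ≈ 0.756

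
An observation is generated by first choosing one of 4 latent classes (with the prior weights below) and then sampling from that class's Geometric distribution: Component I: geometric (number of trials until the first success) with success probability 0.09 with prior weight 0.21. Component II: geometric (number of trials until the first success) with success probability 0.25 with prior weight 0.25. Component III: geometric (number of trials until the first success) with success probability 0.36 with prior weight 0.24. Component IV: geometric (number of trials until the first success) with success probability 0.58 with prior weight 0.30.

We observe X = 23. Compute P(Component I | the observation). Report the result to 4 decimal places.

0.9533

Apply Bayes' rule: the posterior for each component is proportional to its prior times its likelihood at x.
Evaluate each component's likelihood at the observed value:
  L_I = 0.0113019
  L_II = 0.000445952
  L_III = 1.96003e-05
  L_IV = 2.98478e-09
Prior × likelihood for each component:
  π_I·L_I = 0.21 × 0.0113019 = 0.00237341
  π_II·L_II = 0.25 × 0.000445952 = 0.000111488
  π_III·L_III = 0.24 × 1.96003e-05 = 4.70406e-06
  π_IV·L_IV = 0.30 × 2.98478e-09 = 8.95434e-10
Denominator: 0.00237341 + 0.000111488 + 4.70406e-06 + 8.95434e-10 = 0.0024896
P(Component I | data) ≈ 0.9533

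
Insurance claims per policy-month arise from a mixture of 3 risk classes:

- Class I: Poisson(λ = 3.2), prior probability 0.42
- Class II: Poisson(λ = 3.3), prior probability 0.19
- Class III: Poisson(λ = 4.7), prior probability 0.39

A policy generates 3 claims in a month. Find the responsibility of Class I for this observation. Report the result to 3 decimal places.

The responsibility of component k is w_k f_k(x) divided by Σ_j w_j f_j(x).
Component likelihoods at x = 3 claims:
  f_I = e^(−3.2)·3.2^3/3! = 0.222616
  f_II = e^(−3.3)·3.3^3/3! = 0.220912
  f_III = e^(−4.7)·4.7^3/3! = 0.157383
Weight by the priors:
  w_I·f_I = 0.42 × 0.222616 = 0.0934987
  w_II·f_II = 0.19 × 0.220912 = 0.0419732
  w_III·f_III = 0.39 × 0.157383 = 0.0613794
Evidence: 0.0934987 + 0.0419732 + 0.0613794 = 0.196851
P(Class I | the observation) = 0.0934987 / 0.196851 ≈ 0.475

0.475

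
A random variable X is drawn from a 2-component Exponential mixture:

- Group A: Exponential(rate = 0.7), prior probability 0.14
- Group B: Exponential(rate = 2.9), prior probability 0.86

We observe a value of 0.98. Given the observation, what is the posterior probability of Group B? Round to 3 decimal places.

0.747

The responsibility of component k is π_k f_k(x) divided by Σ_j π_j f_j(x).
Exponential densities:
  L_A = 0.7·e^(−0.7·0.98) = 0.7·e^(−0.6860) = 0.35251
  L_B = 2.9·e^(−2.9·0.98) = 2.9·e^(−2.8420) = 0.169096
Prior × likelihood for each component:
  π_A·L_A = 0.14 × 0.35251 = 0.0493515
  π_B·L_B = 0.86 × 0.169096 = 0.145422
Marginal: 0.0493515 + 0.145422 = 0.194774
Responsibility of Group B: 0.145422 / 0.194774 ≈ 0.747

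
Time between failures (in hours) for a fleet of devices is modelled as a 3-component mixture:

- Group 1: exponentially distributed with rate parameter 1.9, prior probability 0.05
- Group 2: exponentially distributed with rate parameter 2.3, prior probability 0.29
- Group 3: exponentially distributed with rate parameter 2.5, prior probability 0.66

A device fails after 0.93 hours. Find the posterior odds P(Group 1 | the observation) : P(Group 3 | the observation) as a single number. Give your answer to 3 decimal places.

0.101

Since P(k|x) ∝ π_k f_k(x), the posterior odds are π_i f_i(x) / (π_j f_j(x)).
Component likelihoods at x = 0.93 hours:
  p_1 = 1.9·e^(−1.9·0.93) = 1.9·e^(−1.7670) = 0.324605
  p_2 = 2.3·e^(−2.3·0.93) = 2.3·e^(−2.1390) = 0.270877
  p_3 = 2.5·e^(−2.5·0.93) = 2.5·e^(−2.3250) = 0.244459
Odds = (0.05/0.66) × (0.324605/0.244459) = 0.0757576 × 1.32785 ≈ 0.101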